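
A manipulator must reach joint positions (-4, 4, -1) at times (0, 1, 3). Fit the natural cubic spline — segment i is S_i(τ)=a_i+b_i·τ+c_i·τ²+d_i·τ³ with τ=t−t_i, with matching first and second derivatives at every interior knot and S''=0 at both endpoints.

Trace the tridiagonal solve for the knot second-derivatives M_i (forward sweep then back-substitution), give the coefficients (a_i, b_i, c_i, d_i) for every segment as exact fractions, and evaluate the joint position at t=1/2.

Δ: Δ0=8, Δ1=-5/2
row 1: diag=6, rhs=-63; c'=1/3, d'=-21/2
back: M1=-21/2
M: M0=0, M1=-21/2, M2=0
seg 0: a=-4, c=M0/2=0, d=(M1−M0)/(6·1)=-7/4, b=Δ0−h0·(2M0+M1)/6=39/4
seg 1: a=4, c=M1/2=-21/4, d=(M2−M1)/(6·2)=7/8, b=Δ1−h1·(2M1+M2)/6=9/2
t_q=1/2 → seg 0, τ=1/2; S=-4+39/4·τ+0·τ²+-7/4·τ³=21/32

  seg 0: a=-4 b=39/4 c=0 d=-7/4
  seg 1: a=4 b=9/2 c=-21/4 d=7/8
S(1/2) = 21/32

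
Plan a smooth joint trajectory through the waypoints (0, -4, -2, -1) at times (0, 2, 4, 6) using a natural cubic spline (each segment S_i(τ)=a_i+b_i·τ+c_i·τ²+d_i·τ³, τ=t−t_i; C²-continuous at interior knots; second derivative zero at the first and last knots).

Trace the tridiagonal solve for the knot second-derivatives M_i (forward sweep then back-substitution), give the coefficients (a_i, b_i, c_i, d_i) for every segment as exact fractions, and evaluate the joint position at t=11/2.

Δ: Δ0=-2, Δ1=1, Δ2=1/2
row 1: diag=8, rhs=18; c'=1/4, d'=9/4
row 2: denom=8−2·1/4=15/2; d'=(-3−2·9/4)/(15/2)=-1
back: M2=-1
back: M1=9/4−1/4·-1=5/2
M: M0=0, M1=5/2, M2=-1, M3=0
seg 0: a=0, c=M0/2=0, d=(M1−M0)/(6·2)=5/24, b=Δ0−h0·(2M0+M1)/6=-17/6
seg 1: a=-4, c=M1/2=5/4, d=(M2−M1)/(6·2)=-7/24, b=Δ1−h1·(2M1+M2)/6=-1/3
seg 2: a=-2, c=M2/2=-1/2, d=(M3−M2)/(6·2)=1/12, b=Δ2−h2·(2M2+M3)/6=7/6
t_q=11/2 → seg 2, τ=3/2; S=-2+7/6·τ+-1/2·τ²+1/12·τ³=-35/32

  seg 0: a=0 b=-17/6 c=0 d=5/24
  seg 1: a=-4 b=-1/3 c=5/4 d=-7/24
  seg 2: a=-2 b=7/6 c=-1/2 d=1/12
S(11/2) = -35/32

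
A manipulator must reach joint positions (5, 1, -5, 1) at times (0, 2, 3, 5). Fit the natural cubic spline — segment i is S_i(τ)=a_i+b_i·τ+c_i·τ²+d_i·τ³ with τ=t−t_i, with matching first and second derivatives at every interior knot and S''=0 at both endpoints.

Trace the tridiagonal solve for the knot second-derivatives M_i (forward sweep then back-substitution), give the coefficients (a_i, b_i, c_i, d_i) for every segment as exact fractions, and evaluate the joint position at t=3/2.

  seg 0: a=5 b=-4/35 c=0 d=-33/70
  seg 1: a=1 b=-202/35 c=-99/35 d=13/5
  seg 2: a=-5 b=-127/35 c=174/35 d=-29/35
S(3/2) = 259/80

Δ: Δ0=-2, Δ1=-6, Δ2=3
row 1: diag=6, rhs=-24; c'=1/6, d'=-4
row 2: denom=6−1·1/6=35/6; d'=(54−1·-4)/(35/6)=348/35
back: M2=348/35
back: M1=-4−1/6·348/35=-198/35
M: M0=0, M1=-198/35, M2=348/35, M3=0
seg 0: a=5, c=M0/2=0, d=(M1−M0)/(6·2)=-33/70, b=Δ0−h0·(2M0+M1)/6=-4/35
seg 1: a=1, c=M1/2=-99/35, d=(M2−M1)/(6·1)=13/5, b=Δ1−h1·(2M1+M2)/6=-202/35
seg 2: a=-5, c=M2/2=174/35, d=(M3−M2)/(6·2)=-29/35, b=Δ2−h2·(2M2+M3)/6=-127/35
t_q=3/2 → seg 0, τ=3/2; S=5+-4/35·τ+0·τ²+-33/70·τ³=259/80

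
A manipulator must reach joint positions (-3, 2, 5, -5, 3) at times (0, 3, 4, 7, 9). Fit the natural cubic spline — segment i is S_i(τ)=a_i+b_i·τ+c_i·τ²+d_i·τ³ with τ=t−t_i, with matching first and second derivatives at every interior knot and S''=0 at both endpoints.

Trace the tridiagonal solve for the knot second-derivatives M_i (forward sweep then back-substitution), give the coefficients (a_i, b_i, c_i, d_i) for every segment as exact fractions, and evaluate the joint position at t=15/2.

  seg 0: a=-3 b=65/93 c=0 d=10/93
  seg 1: a=2 b=335/93 c=30/31 d=-146/93
  seg 2: a=5 b=77/93 c=-116/31 d=73/93
  seg 3: a=-5 b=-40/93 c=103/31 d=-103/186
S(15/2) = -2209/496

Δ: Δ0=5/3, Δ1=3, Δ2=-10/3, Δ3=4
row 1: diag=8, rhs=8; c'=1/8, d'=1
row 2: denom=8−1·1/8=63/8; d'=(-38−1·1)/(63/8)=-104/21
row 3: denom=10−3·8/21=62/7; d'=(44−3·-104/21)/(62/7)=206/31
back: M3=206/31
back: M2=-104/21−8/21·206/31=-232/31
back: M1=1−1/8·-232/31=60/31
M: M0=0, M1=60/31, M2=-232/31, M3=206/31, M4=0
seg 0: a=-3, c=M0/2=0, d=(M1−M0)/(6·3)=10/93, b=Δ0−h0·(2M0+M1)/6=65/93
seg 1: a=2, c=M1/2=30/31, d=(M2−M1)/(6·1)=-146/93, b=Δ1−h1·(2M1+M2)/6=335/93
seg 2: a=5, c=M2/2=-116/31, d=(M3−M2)/(6·3)=73/93, b=Δ2−h2·(2M2+M3)/6=77/93
seg 3: a=-5, c=M3/2=103/31, d=(M4−M3)/(6·2)=-103/186, b=Δ3−h3·(2M3+M4)/6=-40/93
t_q=15/2 → seg 3, τ=1/2; S=-5+-40/93·τ+103/31·τ²+-103/186·τ³=-2209/496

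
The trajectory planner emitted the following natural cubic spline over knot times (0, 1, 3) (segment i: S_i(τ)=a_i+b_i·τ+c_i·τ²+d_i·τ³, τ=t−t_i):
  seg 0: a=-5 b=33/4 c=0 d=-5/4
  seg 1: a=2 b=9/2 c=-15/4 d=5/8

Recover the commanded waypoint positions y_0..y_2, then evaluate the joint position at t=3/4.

y_0 = S_0(0) = a_0 = -5
y_1 = S_1(0) = a_1 = 2
y_2 = S_1(2) = 1
t_q=3/4 is in segment 0 (τ=3/4); S_0(τ)=169/256

y_0=-5 y_1=2 y_2=1
S(3/4) = 169/256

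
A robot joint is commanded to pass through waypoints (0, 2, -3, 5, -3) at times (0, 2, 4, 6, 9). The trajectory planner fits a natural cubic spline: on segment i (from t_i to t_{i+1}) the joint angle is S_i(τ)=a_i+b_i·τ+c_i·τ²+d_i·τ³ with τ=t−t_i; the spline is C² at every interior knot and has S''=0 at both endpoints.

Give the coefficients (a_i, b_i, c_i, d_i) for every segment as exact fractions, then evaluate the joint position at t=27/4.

  seg 0: a=0 b=530/213 c=0 d=-317/852
  seg 1: a=2 b=-421/213 c=-317/142 d=1679/1704
  seg 2: a=-3 b=391/426 c=1045/284 d=-911/852
  seg 3: a=5 b=1195/426 c=-777/284 d=259/852
S(27/4) = 103479/18176

Δ: Δ0=1, Δ1=-5/2, Δ2=4, Δ3=-8/3
row 1: diag=8, rhs=-21; c'=1/4, d'=-21/8
row 2: denom=8−2·1/4=15/2; d'=(39−2·-21/8)/(15/2)=59/10
row 3: denom=10−2·4/15=142/15; d'=(-40−2·59/10)/(142/15)=-777/142
back: M3=-777/142
back: M2=59/10−4/15·-777/142=1045/142
back: M1=-21/8−1/4·1045/142=-317/71
M: M0=0, M1=-317/71, M2=1045/142, M3=-777/142, M4=0
seg 0: a=0, c=M0/2=0, d=(M1−M0)/(6·2)=-317/852, b=Δ0−h0·(2M0+M1)/6=530/213
seg 1: a=2, c=M1/2=-317/142, d=(M2−M1)/(6·2)=1679/1704, b=Δ1−h1·(2M1+M2)/6=-421/213
seg 2: a=-3, c=M2/2=1045/284, d=(M3−M2)/(6·2)=-911/852, b=Δ2−h2·(2M2+M3)/6=391/426
seg 3: a=5, c=M3/2=-777/284, d=(M4−M3)/(6·3)=259/852, b=Δ3−h3·(2M3+M4)/6=1195/426
t_q=27/4 → seg 3, τ=3/4; S=5+1195/426·τ+-777/284·τ²+259/852·τ³=103479/18176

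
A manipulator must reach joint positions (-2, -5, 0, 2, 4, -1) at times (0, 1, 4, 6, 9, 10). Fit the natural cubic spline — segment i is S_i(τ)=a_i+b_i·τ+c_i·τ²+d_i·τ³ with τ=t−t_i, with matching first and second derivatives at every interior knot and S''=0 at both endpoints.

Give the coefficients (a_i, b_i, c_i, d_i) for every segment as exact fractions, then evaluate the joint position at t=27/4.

Δ: Δ0=-3, Δ1=5/3, Δ2=1, Δ3=2/3, Δ4=-5
row 1: diag=8, rhs=28; c'=3/8, d'=7/2
row 2: denom=10−3·3/8=71/8; d'=(-4−3·7/2)/(71/8)=-116/71
row 3: denom=10−2·16/71=678/71; d'=(-2−2·-116/71)/(678/71)=15/113
row 4: denom=8−3·71/226=1595/226; d'=(-34−3·15/113)/(1595/226)=-7774/1595
back: M4=-7774/1595
back: M3=15/113−71/226·-7774/1595=2654/1595
back: M2=-116/71−16/71·2654/1595=-3204/1595
back: M1=7/2−3/8·-3204/1595=6784/1595
M: M0=0, M1=6784/1595, M2=-3204/1595, M3=2654/1595, M4=-7774/1595, M5=0
seg 0: a=-2, c=M0/2=0, d=(M1−M0)/(6·1)=3392/4785, b=Δ0−h0·(2M0+M1)/6=-17747/4785
seg 1: a=-5, c=M1/2=3392/1595, d=(M2−M1)/(6·3)=-454/1305, b=Δ1−h1·(2M1+M2)/6=-7571/4785
seg 2: a=0, c=M2/2=-1602/1595, d=(M3−M2)/(6·2)=101/330, b=Δ2−h2·(2M2+M3)/6=8539/4785
seg 3: a=2, c=M3/2=1327/1595, d=(M4−M3)/(6·3)=-158/435, b=Δ3−h3·(2M3+M4)/6=6889/4785
seg 4: a=4, c=M4/2=-3887/1595, d=(M5−M4)/(6·1)=3887/4785, b=Δ4−h4·(2M4+M5)/6=-16151/4785
t_q=27/4 → seg 3, τ=3/4; S=2+6889/4785·τ+1327/1595·τ²+-158/435·τ³=173257/51040

  seg 0: a=-2 b=-17747/4785 c=0 d=3392/4785
  seg 1: a=-5 b=-7571/4785 c=3392/1595 d=-454/1305
  seg 2: a=0 b=8539/4785 c=-1602/1595 d=101/330
  seg 3: a=2 b=6889/4785 c=1327/1595 d=-158/435
  seg 4: a=4 b=-16151/4785 c=-3887/1595 d=3887/4785
S(27/4) = 173257/51040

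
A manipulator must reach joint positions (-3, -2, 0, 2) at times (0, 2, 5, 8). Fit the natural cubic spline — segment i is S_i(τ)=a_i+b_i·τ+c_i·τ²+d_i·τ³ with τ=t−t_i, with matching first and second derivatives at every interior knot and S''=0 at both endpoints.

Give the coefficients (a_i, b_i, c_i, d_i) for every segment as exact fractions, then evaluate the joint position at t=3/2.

Δ: Δ0=1/2, Δ1=2/3, Δ2=2/3
row 1: diag=10, rhs=1; c'=3/10, d'=1/10
row 2: denom=12−3·3/10=111/10; d'=(0−3·1/10)/(111/10)=-1/37
back: M2=-1/37
back: M1=1/10−3/10·-1/37=4/37
M: M0=0, M1=4/37, M2=-1/37, M3=0
seg 0: a=-3, c=M0/2=0, d=(M1−M0)/(6·2)=1/111, b=Δ0−h0·(2M0+M1)/6=103/222
seg 1: a=-2, c=M1/2=2/37, d=(M2−M1)/(6·3)=-5/666, b=Δ1−h1·(2M1+M2)/6=127/222
seg 2: a=0, c=M2/2=-1/74, d=(M3−M2)/(6·3)=1/666, b=Δ2−h2·(2M2+M3)/6=77/111
t_q=3/2 → seg 0, τ=3/2; S=-3+103/222·τ+0·τ²+1/111·τ³=-673/296

  seg 0: a=-3 b=103/222 c=0 d=1/111
  seg 1: a=-2 b=127/222 c=2/37 d=-5/666
  seg 2: a=0 b=77/111 c=-1/74 d=1/666
S(3/2) = -673/296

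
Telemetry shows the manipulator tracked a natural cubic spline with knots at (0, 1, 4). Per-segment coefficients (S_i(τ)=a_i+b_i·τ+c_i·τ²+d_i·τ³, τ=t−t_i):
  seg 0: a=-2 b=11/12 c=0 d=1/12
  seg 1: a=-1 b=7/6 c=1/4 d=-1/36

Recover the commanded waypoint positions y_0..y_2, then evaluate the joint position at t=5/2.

y_0 = S_0(0) = a_0 = -2
y_1 = S_1(0) = a_1 = -1
y_2 = S_1(3) = 4
t_q=5/2 is in segment 1 (τ=3/2); S_1(τ)=39/32

y_0=-2 y_1=-1 y_2=4
S(5/2) = 39/32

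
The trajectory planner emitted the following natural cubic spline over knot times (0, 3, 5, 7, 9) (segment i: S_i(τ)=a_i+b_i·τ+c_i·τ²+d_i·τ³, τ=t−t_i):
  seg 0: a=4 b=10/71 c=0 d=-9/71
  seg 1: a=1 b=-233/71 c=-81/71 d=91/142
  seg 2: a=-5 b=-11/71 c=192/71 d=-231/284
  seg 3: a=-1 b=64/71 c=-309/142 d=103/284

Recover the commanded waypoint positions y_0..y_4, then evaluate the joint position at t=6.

y_0 = S_0(0) = a_0 = 4
y_1 = S_1(0) = a_1 = 1
y_2 = S_2(0) = a_2 = -5
y_3 = S_3(0) = a_3 = -1
y_4 = S_3(2) = -5
t_q=6 is in segment 2 (τ=1); S_2(τ)=-927/284

y_0=4 y_1=1 y_2=-5 y_3=-1 y_4=-5
S(6) = -927/284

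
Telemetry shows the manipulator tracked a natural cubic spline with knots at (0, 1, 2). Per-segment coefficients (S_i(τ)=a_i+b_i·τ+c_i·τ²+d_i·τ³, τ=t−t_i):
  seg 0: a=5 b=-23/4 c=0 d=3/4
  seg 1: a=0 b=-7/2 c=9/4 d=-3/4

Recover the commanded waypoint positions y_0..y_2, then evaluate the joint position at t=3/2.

y_0 = S_0(0) = a_0 = 5
y_1 = S_1(0) = a_1 = 0
y_2 = S_1(1) = -2
t_q=3/2 is in segment 1 (τ=1/2); S_1(τ)=-41/32

y_0=5 y_1=0 y_2=-2
S(3/2) = -41/32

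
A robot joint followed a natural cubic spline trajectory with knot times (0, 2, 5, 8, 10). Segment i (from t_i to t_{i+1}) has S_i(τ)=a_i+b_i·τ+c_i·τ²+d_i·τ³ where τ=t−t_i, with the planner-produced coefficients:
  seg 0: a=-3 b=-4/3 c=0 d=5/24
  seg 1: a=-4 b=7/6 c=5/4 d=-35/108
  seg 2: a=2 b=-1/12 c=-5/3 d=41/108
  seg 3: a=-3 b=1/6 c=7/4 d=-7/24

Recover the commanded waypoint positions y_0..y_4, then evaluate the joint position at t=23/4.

y_0=-3 y_1=-4 y_2=2 y_3=-3 y_4=2
S(23/4) = 297/256

y_0 = S_0(0) = a_0 = -3
y_1 = S_1(0) = a_1 = -4
y_2 = S_2(0) = a_2 = 2
y_3 = S_3(0) = a_3 = -3
y_4 = S_3(2) = 2
t_q=23/4 is in segment 2 (τ=3/4); S_2(τ)=297/256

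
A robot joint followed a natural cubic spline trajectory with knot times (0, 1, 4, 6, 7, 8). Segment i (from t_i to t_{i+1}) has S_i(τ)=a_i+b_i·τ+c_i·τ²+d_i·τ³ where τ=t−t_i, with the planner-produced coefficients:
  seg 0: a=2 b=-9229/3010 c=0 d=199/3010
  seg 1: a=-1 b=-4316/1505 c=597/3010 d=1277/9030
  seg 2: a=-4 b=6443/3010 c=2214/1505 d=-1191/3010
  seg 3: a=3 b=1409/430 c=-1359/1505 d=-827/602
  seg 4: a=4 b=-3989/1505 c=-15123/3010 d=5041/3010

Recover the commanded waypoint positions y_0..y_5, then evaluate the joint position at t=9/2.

y_0=2 y_1=-1 y_2=-4 y_3=3 y_4=4 y_5=-2
S(9/2) = -62883/24080

y_0 = S_0(0) = a_0 = 2
y_1 = S_1(0) = a_1 = -1
y_2 = S_2(0) = a_2 = -4
y_3 = S_3(0) = a_3 = 3
y_4 = S_4(0) = a_4 = 4
y_5 = S_4(1) = -2
t_q=9/2 is in segment 2 (τ=1/2); S_2(τ)=-62883/24080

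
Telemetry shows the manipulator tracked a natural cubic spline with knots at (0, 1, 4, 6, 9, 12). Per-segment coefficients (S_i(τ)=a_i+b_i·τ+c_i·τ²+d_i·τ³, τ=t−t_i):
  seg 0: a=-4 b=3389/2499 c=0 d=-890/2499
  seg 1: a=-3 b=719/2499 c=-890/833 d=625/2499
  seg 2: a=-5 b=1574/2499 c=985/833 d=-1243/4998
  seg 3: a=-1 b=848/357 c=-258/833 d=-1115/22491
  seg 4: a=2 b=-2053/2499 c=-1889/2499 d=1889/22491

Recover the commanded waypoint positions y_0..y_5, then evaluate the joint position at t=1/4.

y_0 = S_0(0) = a_0 = -4
y_1 = S_1(0) = a_1 = -3
y_2 = S_2(0) = a_2 = -5
y_3 = S_3(0) = a_3 = -1
y_4 = S_4(0) = a_4 = 2
y_5 = S_4(3) = -5
t_q=1/4 is in segment 0 (τ=1/4); S_0(τ)=-97735/26656

y_0=-4 y_1=-3 y_2=-5 y_3=-1 y_4=2 y_5=-5
S(1/4) = -97735/26656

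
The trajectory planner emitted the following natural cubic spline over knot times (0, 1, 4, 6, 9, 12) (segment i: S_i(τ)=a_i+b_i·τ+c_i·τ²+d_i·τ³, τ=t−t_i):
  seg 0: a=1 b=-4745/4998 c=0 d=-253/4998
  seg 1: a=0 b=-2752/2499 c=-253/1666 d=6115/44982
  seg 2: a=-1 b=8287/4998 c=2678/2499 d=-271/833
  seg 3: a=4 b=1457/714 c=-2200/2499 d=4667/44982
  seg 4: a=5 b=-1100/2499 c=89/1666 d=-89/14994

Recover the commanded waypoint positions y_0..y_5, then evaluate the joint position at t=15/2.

y_0 = S_0(0) = a_0 = 1
y_1 = S_1(0) = a_1 = 0
y_2 = S_2(0) = a_2 = -1
y_3 = S_3(0) = a_3 = 4
y_4 = S_4(0) = a_4 = 5
y_5 = S_4(3) = 4
t_q=15/2 is in segment 3 (τ=3/2); S_3(τ)=72375/13328

y_0=1 y_1=0 y_2=-1 y_3=4 y_4=5 y_5=4
S(15/2) = 72375/13328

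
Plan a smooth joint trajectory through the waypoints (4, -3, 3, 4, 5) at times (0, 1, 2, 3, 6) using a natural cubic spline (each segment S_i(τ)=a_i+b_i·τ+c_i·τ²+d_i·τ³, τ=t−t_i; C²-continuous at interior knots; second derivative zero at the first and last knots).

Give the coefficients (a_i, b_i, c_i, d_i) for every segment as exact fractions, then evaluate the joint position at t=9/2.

Δ: Δ0=-7, Δ1=6, Δ2=1, Δ3=1/3
row 1: diag=4, rhs=78; c'=1/4, d'=39/2
row 2: denom=4−1·1/4=15/4; d'=(-30−1·39/2)/(15/4)=-66/5
row 3: denom=8−1·4/15=116/15; d'=(-4−1·-66/5)/(116/15)=69/58
back: M3=69/58
back: M2=-66/5−4/15·69/58=-392/29
back: M1=39/2−1/4·-392/29=1327/58
M: M0=0, M1=1327/58, M2=-392/29, M3=69/58, M4=0
seg 0: a=4, c=M0/2=0, d=(M1−M0)/(6·1)=1327/348, b=Δ0−h0·(2M0+M1)/6=-3763/348
seg 1: a=-3, c=M1/2=1327/116, d=(M2−M1)/(6·1)=-2111/348, b=Δ1−h1·(2M1+M2)/6=109/174
seg 2: a=3, c=M2/2=-196/29, d=(M3−M2)/(6·1)=853/348, b=Δ2−h2·(2M2+M3)/6=1847/348
seg 3: a=4, c=M3/2=69/116, d=(M4−M3)/(6·3)=-23/348, b=Δ3−h3·(2M3+M4)/6=-149/174
t_q=9/2 → seg 3, τ=3/2; S=4+-149/174·τ+69/116·τ²+-23/348·τ³=3555/928

  seg 0: a=4 b=-3763/348 c=0 d=1327/348
  seg 1: a=-3 b=109/174 c=1327/116 d=-2111/348
  seg 2: a=3 b=1847/348 c=-196/29 d=853/348
  seg 3: a=4 b=-149/174 c=69/116 d=-23/348
S(9/2) = 3555/928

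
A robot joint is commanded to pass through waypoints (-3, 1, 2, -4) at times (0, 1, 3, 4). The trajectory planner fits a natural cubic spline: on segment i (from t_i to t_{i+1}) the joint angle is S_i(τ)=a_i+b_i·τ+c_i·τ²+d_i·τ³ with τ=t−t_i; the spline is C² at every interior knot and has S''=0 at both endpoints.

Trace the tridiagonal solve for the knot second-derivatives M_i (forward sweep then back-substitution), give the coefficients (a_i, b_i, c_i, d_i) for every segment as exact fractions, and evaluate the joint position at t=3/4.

Δ: Δ0=4, Δ1=1/2, Δ2=-6
row 1: diag=6, rhs=-21; c'=1/3, d'=-7/2
row 2: denom=6−2·1/3=16/3; d'=(-39−2·-7/2)/(16/3)=-6
back: M2=-6
back: M1=-7/2−1/3·-6=-3/2
M: M0=0, M1=-3/2, M2=-6, M3=0
seg 0: a=-3, c=M0/2=0, d=(M1−M0)/(6·1)=-1/4, b=Δ0−h0·(2M0+M1)/6=17/4
seg 1: a=1, c=M1/2=-3/4, d=(M2−M1)/(6·2)=-3/8, b=Δ1−h1·(2M1+M2)/6=7/2
seg 2: a=2, c=M2/2=-3, d=(M3−M2)/(6·1)=1, b=Δ2−h2·(2M2+M3)/6=-4
t_q=3/4 → seg 0, τ=3/4; S=-3+17/4·τ+0·τ²+-1/4·τ³=21/256

  seg 0: a=-3 b=17/4 c=0 d=-1/4
  seg 1: a=1 b=7/2 c=-3/4 d=-3/8
  seg 2: a=2 b=-4 c=-3 d=1
S(3/4) = 21/256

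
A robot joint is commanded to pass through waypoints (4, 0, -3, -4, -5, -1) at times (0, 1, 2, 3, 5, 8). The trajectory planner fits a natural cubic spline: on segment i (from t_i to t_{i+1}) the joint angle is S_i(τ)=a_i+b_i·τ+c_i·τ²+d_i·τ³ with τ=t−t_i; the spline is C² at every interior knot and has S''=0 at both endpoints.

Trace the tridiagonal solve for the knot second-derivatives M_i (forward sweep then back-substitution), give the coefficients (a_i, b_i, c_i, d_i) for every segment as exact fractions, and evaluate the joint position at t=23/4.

  seg 0: a=4 b=-991/240 c=0 d=31/240
  seg 1: a=0 b=-449/120 c=31/80 d=17/48
  seg 2: a=-3 b=-457/240 c=29/20 d=-131/240
  seg 3: a=-4 b=-77/120 c=-3/16 d=31/240
  seg 4: a=-5 b=19/120 c=47/80 d=-47/720
S(23/4) = -23441/5120

Δ: Δ0=-4, Δ1=-3, Δ2=-1, Δ3=-1/2, Δ4=4/3
row 1: diag=4, rhs=6; c'=1/4, d'=3/2
row 2: denom=4−1·1/4=15/4; d'=(12−1·3/2)/(15/4)=14/5
row 3: denom=6−1·4/15=86/15; d'=(3−1·14/5)/(86/15)=3/86
row 4: denom=10−2·15/43=400/43; d'=(11−2·3/86)/(400/43)=47/40
back: M4=47/40
back: M3=3/86−15/43·47/40=-3/8
back: M2=14/5−4/15·-3/8=29/10
back: M1=3/2−1/4·29/10=31/40
M: M0=0, M1=31/40, M2=29/10, M3=-3/8, M4=47/40, M5=0
seg 0: a=4, c=M0/2=0, d=(M1−M0)/(6·1)=31/240, b=Δ0−h0·(2M0+M1)/6=-991/240
seg 1: a=0, c=M1/2=31/80, d=(M2−M1)/(6·1)=17/48, b=Δ1−h1·(2M1+M2)/6=-449/120
seg 2: a=-3, c=M2/2=29/20, d=(M3−M2)/(6·1)=-131/240, b=Δ2−h2·(2M2+M3)/6=-457/240
seg 3: a=-4, c=M3/2=-3/16, d=(M4−M3)/(6·2)=31/240, b=Δ3−h3·(2M3+M4)/6=-77/120
seg 4: a=-5, c=M4/2=47/80, d=(M5−M4)/(6·3)=-47/720, b=Δ4−h4·(2M4+M5)/6=19/120
t_q=23/4 → seg 4, τ=3/4; S=-5+19/120·τ+47/80·τ²+-47/720·τ³=-23441/5120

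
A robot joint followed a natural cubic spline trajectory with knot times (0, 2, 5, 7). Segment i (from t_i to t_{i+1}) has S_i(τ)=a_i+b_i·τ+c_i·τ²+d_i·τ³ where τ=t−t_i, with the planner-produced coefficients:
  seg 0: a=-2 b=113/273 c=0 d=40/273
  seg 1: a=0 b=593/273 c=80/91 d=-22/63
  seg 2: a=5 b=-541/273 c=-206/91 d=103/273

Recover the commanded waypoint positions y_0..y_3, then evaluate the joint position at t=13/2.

y_0 = S_0(0) = a_0 = -2
y_1 = S_1(0) = a_1 = 0
y_2 = S_2(0) = a_2 = 5
y_3 = S_2(2) = -5
t_q=13/2 is in segment 2 (τ=3/2); S_2(τ)=-1305/728

y_0=-2 y_1=0 y_2=5 y_3=-5
S(13/2) = -1305/728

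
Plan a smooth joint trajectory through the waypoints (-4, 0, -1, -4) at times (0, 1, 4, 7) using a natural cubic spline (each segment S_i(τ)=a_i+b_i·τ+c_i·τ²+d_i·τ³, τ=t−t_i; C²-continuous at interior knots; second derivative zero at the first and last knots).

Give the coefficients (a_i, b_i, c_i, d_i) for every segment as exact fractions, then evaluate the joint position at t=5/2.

Δ: Δ0=4, Δ1=-1/3, Δ2=-1
row 1: diag=8, rhs=-26; c'=3/8, d'=-13/4
row 2: denom=12−3·3/8=87/8; d'=(-4−3·-13/4)/(87/8)=46/87
back: M2=46/87
back: M1=-13/4−3/8·46/87=-100/29
M: M0=0, M1=-100/29, M2=46/87, M3=0
seg 0: a=-4, c=M0/2=0, d=(M1−M0)/(6·1)=-50/87, b=Δ0−h0·(2M0+M1)/6=398/87
seg 1: a=0, c=M1/2=-50/29, d=(M2−M1)/(6·3)=173/783, b=Δ1−h1·(2M1+M2)/6=248/87
seg 2: a=-1, c=M2/2=23/87, d=(M3−M2)/(6·3)=-23/783, b=Δ2−h2·(2M2+M3)/6=-133/87
t_q=5/2 → seg 1, τ=3/2; S=0+248/87·τ+-50/29·τ²+173/783·τ³=265/232

  seg 0: a=-4 b=398/87 c=0 d=-50/87
  seg 1: a=0 b=248/87 c=-50/29 d=173/783
  seg 2: a=-1 b=-133/87 c=23/87 d=-23/783
S(5/2) = 265/232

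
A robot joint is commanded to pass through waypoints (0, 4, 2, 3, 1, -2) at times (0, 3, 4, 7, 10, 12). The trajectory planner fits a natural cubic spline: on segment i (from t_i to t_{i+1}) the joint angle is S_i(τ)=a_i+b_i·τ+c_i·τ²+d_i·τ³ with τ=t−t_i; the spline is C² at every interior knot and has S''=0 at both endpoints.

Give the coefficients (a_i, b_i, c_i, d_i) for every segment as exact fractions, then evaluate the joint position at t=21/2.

  seg 0: a=0 b=11459/4182 c=0 d=-1961/12546
  seg 1: a=4 b=-3095/2091 c=-1961/1394 d=3709/4182
  seg 2: a=2 b=-6829/4182 c=874/697 d=-2503/12546
  seg 3: a=3 b=62/123 c=-755/1394 d=211/4182
  seg 4: a=1 b=-5785/4182 c=-61/697 d=61/4182
S(21/2) = 3215/11152

Δ: Δ0=4/3, Δ1=-2, Δ2=1/3, Δ3=-2/3, Δ4=-3/2
row 1: diag=8, rhs=-20; c'=1/8, d'=-5/2
row 2: denom=8−1·1/8=63/8; d'=(14−1·-5/2)/(63/8)=44/21
row 3: denom=12−3·8/21=76/7; d'=(-6−3·44/21)/(76/7)=-43/38
row 4: denom=10−3·21/76=697/76; d'=(-5−3·-43/38)/(697/76)=-122/697
back: M4=-122/697
back: M3=-43/38−21/76·-122/697=-755/697
back: M2=44/21−8/21·-755/697=1748/697
back: M1=-5/2−1/8·1748/697=-1961/697
M: M0=0, M1=-1961/697, M2=1748/697, M3=-755/697, M4=-122/697, M5=0
seg 0: a=0, c=M0/2=0, d=(M1−M0)/(6·3)=-1961/12546, b=Δ0−h0·(2M0+M1)/6=11459/4182
seg 1: a=4, c=M1/2=-1961/1394, d=(M2−M1)/(6·1)=3709/4182, b=Δ1−h1·(2M1+M2)/6=-3095/2091
seg 2: a=2, c=M2/2=874/697, d=(M3−M2)/(6·3)=-2503/12546, b=Δ2−h2·(2M2+M3)/6=-6829/4182
seg 3: a=3, c=M3/2=-755/1394, d=(M4−M3)/(6·3)=211/4182, b=Δ3−h3·(2M3+M4)/6=62/123
seg 4: a=1, c=M4/2=-61/697, d=(M5−M4)/(6·2)=61/4182, b=Δ4−h4·(2M4+M5)/6=-5785/4182
t_q=21/2 → seg 4, τ=1/2; S=1+-5785/4182·τ+-61/697·τ²+61/4182·τ³=3215/11152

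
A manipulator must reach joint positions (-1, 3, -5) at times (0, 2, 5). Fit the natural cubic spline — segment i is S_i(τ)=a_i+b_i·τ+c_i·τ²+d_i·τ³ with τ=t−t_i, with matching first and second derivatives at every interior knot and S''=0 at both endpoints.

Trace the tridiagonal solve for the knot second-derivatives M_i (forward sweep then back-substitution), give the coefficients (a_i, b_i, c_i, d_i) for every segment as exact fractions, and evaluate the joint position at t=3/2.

Δ: Δ0=2, Δ1=-8/3
row 1: diag=10, rhs=-28; c'=3/10, d'=-14/5
back: M1=-14/5
M: M0=0, M1=-14/5, M2=0
seg 0: a=-1, c=M0/2=0, d=(M1−M0)/(6·2)=-7/30, b=Δ0−h0·(2M0+M1)/6=44/15
seg 1: a=3, c=M1/2=-7/5, d=(M2−M1)/(6·3)=7/45, b=Δ1−h1·(2M1+M2)/6=2/15
t_q=3/2 → seg 0, τ=3/2; S=-1+44/15·τ+0·τ²+-7/30·τ³=209/80

  seg 0: a=-1 b=44/15 c=0 d=-7/30
  seg 1: a=3 b=2/15 c=-7/5 d=7/45
S(3/2) = 209/80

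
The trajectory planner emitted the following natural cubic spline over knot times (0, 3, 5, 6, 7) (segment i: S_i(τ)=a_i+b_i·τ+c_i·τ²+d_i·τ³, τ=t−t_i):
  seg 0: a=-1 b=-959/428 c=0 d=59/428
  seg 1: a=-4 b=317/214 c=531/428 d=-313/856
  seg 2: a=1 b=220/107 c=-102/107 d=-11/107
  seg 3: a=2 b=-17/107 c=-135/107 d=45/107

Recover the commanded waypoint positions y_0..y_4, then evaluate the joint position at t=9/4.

y_0 = S_0(0) = a_0 = -1
y_1 = S_1(0) = a_1 = -4
y_2 = S_2(0) = a_2 = 1
y_3 = S_3(0) = a_3 = 2
y_4 = S_3(1) = 1
t_q=9/4 is in segment 0 (τ=9/4); S_0(τ)=-122477/27392

y_0=-1 y_1=-4 y_2=1 y_3=2 y_4=1
S(9/4) = -122477/27392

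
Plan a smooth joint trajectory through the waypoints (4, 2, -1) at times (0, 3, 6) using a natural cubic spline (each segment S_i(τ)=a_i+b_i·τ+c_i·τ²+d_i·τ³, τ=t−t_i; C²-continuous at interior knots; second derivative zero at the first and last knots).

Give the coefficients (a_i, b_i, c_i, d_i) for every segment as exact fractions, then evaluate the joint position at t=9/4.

Δ: Δ0=-2/3, Δ1=-1
row 1: diag=12, rhs=-2; c'=1/4, d'=-1/6
back: M1=-1/6
M: M0=0, M1=-1/6, M2=0
seg 0: a=4, c=M0/2=0, d=(M1−M0)/(6·3)=-1/108, b=Δ0−h0·(2M0+M1)/6=-7/12
seg 1: a=2, c=M1/2=-1/12, d=(M2−M1)/(6·3)=1/108, b=Δ1−h1·(2M1+M2)/6=-5/6
t_q=9/4 → seg 0, τ=9/4; S=4+-7/12·τ+0·τ²+-1/108·τ³=661/256

  seg 0: a=4 b=-7/12 c=0 d=-1/108
  seg 1: a=2 b=-5/6 c=-1/12 d=1/108
S(9/4) = 661/256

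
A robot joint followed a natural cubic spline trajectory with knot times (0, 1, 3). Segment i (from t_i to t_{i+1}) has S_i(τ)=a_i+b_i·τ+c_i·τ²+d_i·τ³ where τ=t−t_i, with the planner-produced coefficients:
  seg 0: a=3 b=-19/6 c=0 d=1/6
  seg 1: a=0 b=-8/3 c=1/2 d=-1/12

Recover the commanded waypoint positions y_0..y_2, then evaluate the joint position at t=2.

y_0=3 y_1=0 y_2=-4
S(2) = -9/4

y_0 = S_0(0) = a_0 = 3
y_1 = S_1(0) = a_1 = 0
y_2 = S_1(2) = -4
t_q=2 is in segment 1 (τ=1); S_1(τ)=-9/4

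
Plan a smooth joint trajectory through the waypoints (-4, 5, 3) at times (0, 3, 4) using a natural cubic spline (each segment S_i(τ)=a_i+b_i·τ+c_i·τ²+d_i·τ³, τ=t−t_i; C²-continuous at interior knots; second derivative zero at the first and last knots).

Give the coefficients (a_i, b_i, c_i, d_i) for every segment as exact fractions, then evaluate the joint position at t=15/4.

Δ: Δ0=3, Δ1=-2
row 1: diag=8, rhs=-30; c'=1/8, d'=-15/4
back: M1=-15/4
M: M0=0, M1=-15/4, M2=0
seg 0: a=-4, c=M0/2=0, d=(M1−M0)/(6·3)=-5/24, b=Δ0−h0·(2M0+M1)/6=39/8
seg 1: a=5, c=M1/2=-15/8, d=(M2−M1)/(6·1)=5/8, b=Δ1−h1·(2M1+M2)/6=-3/4
t_q=15/4 → seg 1, τ=3/4; S=5+-3/4·τ+-15/8·τ²+5/8·τ³=1867/512

  seg 0: a=-4 b=39/8 c=0 d=-5/24
  seg 1: a=5 b=-3/4 c=-15/8 d=5/8
S(15/4) = 1867/512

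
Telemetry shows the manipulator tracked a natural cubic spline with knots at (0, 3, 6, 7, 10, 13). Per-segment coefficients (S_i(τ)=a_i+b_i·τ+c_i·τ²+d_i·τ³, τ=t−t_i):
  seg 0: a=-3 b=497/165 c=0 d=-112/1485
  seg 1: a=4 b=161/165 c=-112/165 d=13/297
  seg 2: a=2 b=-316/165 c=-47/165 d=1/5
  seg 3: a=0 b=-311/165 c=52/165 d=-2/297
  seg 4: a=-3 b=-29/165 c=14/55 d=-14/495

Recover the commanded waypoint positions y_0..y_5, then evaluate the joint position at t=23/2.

y_0 = S_0(0) = a_0 = -3
y_1 = S_1(0) = a_1 = 4
y_2 = S_2(0) = a_2 = 2
y_3 = S_3(0) = a_3 = 0
y_4 = S_4(0) = a_4 = -3
y_5 = S_4(3) = -2
t_q=23/2 is in segment 4 (τ=3/2); S_4(τ)=-613/220

y_0=-3 y_1=4 y_2=2 y_3=0 y_4=-3 y_5=-2
S(23/2) = -613/220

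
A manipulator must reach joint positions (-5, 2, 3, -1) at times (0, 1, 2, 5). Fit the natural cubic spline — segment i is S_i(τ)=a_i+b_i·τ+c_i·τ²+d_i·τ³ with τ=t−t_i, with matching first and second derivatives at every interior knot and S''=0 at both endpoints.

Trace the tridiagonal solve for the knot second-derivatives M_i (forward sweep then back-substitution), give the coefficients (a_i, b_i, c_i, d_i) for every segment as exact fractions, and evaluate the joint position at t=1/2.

Δ: Δ0=7, Δ1=1, Δ2=-4/3
row 1: diag=4, rhs=-36; c'=1/4, d'=-9
row 2: denom=8−1·1/4=31/4; d'=(-14−1·-9)/(31/4)=-20/31
back: M2=-20/31
back: M1=-9−1/4·-20/31=-274/31
M: M0=0, M1=-274/31, M2=-20/31, M3=0
seg 0: a=-5, c=M0/2=0, d=(M1−M0)/(6·1)=-137/93, b=Δ0−h0·(2M0+M1)/6=788/93
seg 1: a=2, c=M1/2=-137/31, d=(M2−M1)/(6·1)=127/93, b=Δ1−h1·(2M1+M2)/6=377/93
seg 2: a=3, c=M2/2=-10/31, d=(M3−M2)/(6·3)=10/279, b=Δ2−h2·(2M2+M3)/6=-64/93
t_q=1/2 → seg 0, τ=1/2; S=-5+788/93·τ+0·τ²+-137/93·τ³=-235/248

  seg 0: a=-5 b=788/93 c=0 d=-137/93
  seg 1: a=2 b=377/93 c=-137/31 d=127/93
  seg 2: a=3 b=-64/93 c=-10/31 d=10/279
S(1/2) = -235/248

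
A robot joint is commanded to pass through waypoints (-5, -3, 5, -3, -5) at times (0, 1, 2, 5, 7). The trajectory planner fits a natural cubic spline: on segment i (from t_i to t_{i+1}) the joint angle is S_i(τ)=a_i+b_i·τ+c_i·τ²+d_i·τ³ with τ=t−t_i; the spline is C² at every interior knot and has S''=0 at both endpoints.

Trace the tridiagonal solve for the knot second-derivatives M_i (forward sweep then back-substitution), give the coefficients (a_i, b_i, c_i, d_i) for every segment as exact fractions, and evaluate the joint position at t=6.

  seg 0: a=-5 b=31/822 c=0 d=1613/822
  seg 1: a=-3 b=2435/411 c=1613/274 d=-3133/822
  seg 2: a=5 b=5149/822 c=-760/137 d=2113/2466
  seg 3: a=-3 b=-1597/411 c=593/274 d=-593/1644
S(6) = -2785/548

Δ: Δ0=2, Δ1=8, Δ2=-8/3, Δ3=-1
row 1: diag=4, rhs=36; c'=1/4, d'=9
row 2: denom=8−1·1/4=31/4; d'=(-64−1·9)/(31/4)=-292/31
row 3: denom=10−3·12/31=274/31; d'=(10−3·-292/31)/(274/31)=593/137
back: M3=593/137
back: M2=-292/31−12/31·593/137=-1520/137
back: M1=9−1/4·-1520/137=1613/137
M: M0=0, M1=1613/137, M2=-1520/137, M3=593/137, M4=0
seg 0: a=-5, c=M0/2=0, d=(M1−M0)/(6·1)=1613/822, b=Δ0−h0·(2M0+M1)/6=31/822
seg 1: a=-3, c=M1/2=1613/274, d=(M2−M1)/(6·1)=-3133/822, b=Δ1−h1·(2M1+M2)/6=2435/411
seg 2: a=5, c=M2/2=-760/137, d=(M3−M2)/(6·3)=2113/2466, b=Δ2−h2·(2M2+M3)/6=5149/822
seg 3: a=-3, c=M3/2=593/274, d=(M4−M3)/(6·2)=-593/1644, b=Δ3−h3·(2M3+M4)/6=-1597/411
t_q=6 → seg 3, τ=1; S=-3+-1597/411·τ+593/274·τ²+-593/1644·τ³=-2785/548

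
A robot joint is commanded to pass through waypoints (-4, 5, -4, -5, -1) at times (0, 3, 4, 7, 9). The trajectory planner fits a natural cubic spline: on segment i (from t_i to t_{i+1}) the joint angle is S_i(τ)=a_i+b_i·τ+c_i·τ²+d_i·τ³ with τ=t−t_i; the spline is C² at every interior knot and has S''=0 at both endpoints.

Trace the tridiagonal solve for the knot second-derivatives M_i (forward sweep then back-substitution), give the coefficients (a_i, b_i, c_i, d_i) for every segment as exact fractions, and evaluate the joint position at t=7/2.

  seg 0: a=-4 b=4469/558 c=0 d=-2795/5022
  seg 1: a=5 b=-1958/279 c=-2795/558 d=563/186
  seg 2: a=-4 b=-4439/558 c=1136/279 d=-2563/5022
  seg 3: a=-5 b=752/279 c=-97/186 d=97/1116
S(7/2) = 2755/4464

Δ: Δ0=3, Δ1=-9, Δ2=-1/3, Δ3=2
row 1: diag=8, rhs=-72; c'=1/8, d'=-9
row 2: denom=8−1·1/8=63/8; d'=(52−1·-9)/(63/8)=488/63
row 3: denom=10−3·8/21=62/7; d'=(14−3·488/63)/(62/7)=-97/93
back: M3=-97/93
back: M2=488/63−8/21·-97/93=2272/279
back: M1=-9−1/8·2272/279=-2795/279
M: M0=0, M1=-2795/279, M2=2272/279, M3=-97/93, M4=0
seg 0: a=-4, c=M0/2=0, d=(M1−M0)/(6·3)=-2795/5022, b=Δ0−h0·(2M0+M1)/6=4469/558
seg 1: a=5, c=M1/2=-2795/558, d=(M2−M1)/(6·1)=563/186, b=Δ1−h1·(2M1+M2)/6=-1958/279
seg 2: a=-4, c=M2/2=1136/279, d=(M3−M2)/(6·3)=-2563/5022, b=Δ2−h2·(2M2+M3)/6=-4439/558
seg 3: a=-5, c=M3/2=-97/186, d=(M4−M3)/(6·2)=97/1116, b=Δ3−h3·(2M3+M4)/6=752/279
t_q=7/2 → seg 1, τ=1/2; S=5+-1958/279·τ+-2795/558·τ²+563/186·τ³=2755/4464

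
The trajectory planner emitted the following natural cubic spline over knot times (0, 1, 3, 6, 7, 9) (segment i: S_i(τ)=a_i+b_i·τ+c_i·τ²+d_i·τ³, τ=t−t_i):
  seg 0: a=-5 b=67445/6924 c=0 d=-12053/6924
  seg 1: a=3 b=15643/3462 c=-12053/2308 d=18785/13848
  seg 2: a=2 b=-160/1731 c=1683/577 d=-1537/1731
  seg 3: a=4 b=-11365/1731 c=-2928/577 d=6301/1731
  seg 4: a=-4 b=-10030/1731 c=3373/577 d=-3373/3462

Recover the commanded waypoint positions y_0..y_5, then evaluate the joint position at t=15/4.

y_0 = S_0(0) = a_0 = -5
y_1 = S_1(0) = a_1 = 3
y_2 = S_2(0) = a_2 = 2
y_3 = S_3(0) = a_3 = 4
y_4 = S_4(0) = a_4 = -4
y_5 = S_4(2) = 0
t_q=15/4 is in segment 2 (τ=3/4); S_2(τ)=118051/36928

y_0=-5 y_1=3 y_2=2 y_3=4 y_4=-4 y_5=0
S(15/4) = 118051/36928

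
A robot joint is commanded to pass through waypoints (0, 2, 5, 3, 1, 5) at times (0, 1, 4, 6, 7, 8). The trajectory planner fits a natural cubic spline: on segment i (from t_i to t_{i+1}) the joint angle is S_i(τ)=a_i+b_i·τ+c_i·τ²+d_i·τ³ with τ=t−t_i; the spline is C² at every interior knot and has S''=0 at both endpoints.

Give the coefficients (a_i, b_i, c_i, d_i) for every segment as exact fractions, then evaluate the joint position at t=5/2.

  seg 0: a=0 b=3146/1505 c=0 d=-136/1505
  seg 1: a=2 b=2738/1505 c=-408/1505 d=-1/1505
  seg 2: a=5 b=263/1505 c=-417/1505 d=-467/3010
  seg 3: a=3 b=-601/215 c=-1818/1505 d=603/301
  seg 4: a=1 b=1202/1505 c=7227/1505 d=-2409/1505
S(5/2) = 9913/2408

Δ: Δ0=2, Δ1=1, Δ2=-1, Δ3=-2, Δ4=4
row 1: diag=8, rhs=-6; c'=3/8, d'=-3/4
row 2: denom=10−3·3/8=71/8; d'=(-12−3·-3/4)/(71/8)=-78/71
row 3: denom=6−2·16/71=394/71; d'=(-6−2·-78/71)/(394/71)=-135/197
row 4: denom=4−1·71/394=1505/394; d'=(36−1·-135/197)/(1505/394)=14454/1505
back: M4=14454/1505
back: M3=-135/197−71/394·14454/1505=-3636/1505
back: M2=-78/71−16/71·-3636/1505=-834/1505
back: M1=-3/4−3/8·-834/1505=-816/1505
M: M0=0, M1=-816/1505, M2=-834/1505, M3=-3636/1505, M4=14454/1505, M5=0
seg 0: a=0, c=M0/2=0, d=(M1−M0)/(6·1)=-136/1505, b=Δ0−h0·(2M0+M1)/6=3146/1505
seg 1: a=2, c=M1/2=-408/1505, d=(M2−M1)/(6·3)=-1/1505, b=Δ1−h1·(2M1+M2)/6=2738/1505
seg 2: a=5, c=M2/2=-417/1505, d=(M3−M2)/(6·2)=-467/3010, b=Δ2−h2·(2M2+M3)/6=263/1505
seg 3: a=3, c=M3/2=-1818/1505, d=(M4−M3)/(6·1)=603/301, b=Δ3−h3·(2M3+M4)/6=-601/215
seg 4: a=1, c=M4/2=7227/1505, d=(M5−M4)/(6·1)=-2409/1505, b=Δ4−h4·(2M4+M5)/6=1202/1505
t_q=5/2 → seg 1, τ=3/2; S=2+2738/1505·τ+-408/1505·τ²+-1/1505·τ³=9913/2408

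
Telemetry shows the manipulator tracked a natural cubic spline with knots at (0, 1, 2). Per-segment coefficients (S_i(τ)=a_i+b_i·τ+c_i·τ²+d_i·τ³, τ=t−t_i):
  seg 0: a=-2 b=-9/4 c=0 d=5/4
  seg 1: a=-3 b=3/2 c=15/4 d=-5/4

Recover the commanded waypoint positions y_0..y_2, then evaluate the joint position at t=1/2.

y_0=-2 y_1=-3 y_2=1
S(1/2) = -95/32

y_0 = S_0(0) = a_0 = -2
y_1 = S_1(0) = a_1 = -3
y_2 = S_1(1) = 1
t_q=1/2 is in segment 0 (τ=1/2); S_0(τ)=-95/32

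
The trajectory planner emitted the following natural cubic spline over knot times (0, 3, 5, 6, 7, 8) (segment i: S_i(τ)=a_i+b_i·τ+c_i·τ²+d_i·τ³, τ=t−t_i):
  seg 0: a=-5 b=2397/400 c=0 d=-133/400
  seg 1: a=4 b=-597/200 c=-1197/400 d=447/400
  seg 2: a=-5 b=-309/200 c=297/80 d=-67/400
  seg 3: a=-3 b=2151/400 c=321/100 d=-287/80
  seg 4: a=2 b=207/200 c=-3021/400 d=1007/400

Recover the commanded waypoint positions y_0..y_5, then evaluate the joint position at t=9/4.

y_0=-5 y_1=4 y_2=-5 y_3=-3 y_4=2 y_5=-2
S(9/4) = 120211/25600

y_0 = S_0(0) = a_0 = -5
y_1 = S_1(0) = a_1 = 4
y_2 = S_2(0) = a_2 = -5
y_3 = S_3(0) = a_3 = -3
y_4 = S_4(0) = a_4 = 2
y_5 = S_4(1) = -2
t_q=9/4 is in segment 0 (τ=9/4); S_0(τ)=120211/25600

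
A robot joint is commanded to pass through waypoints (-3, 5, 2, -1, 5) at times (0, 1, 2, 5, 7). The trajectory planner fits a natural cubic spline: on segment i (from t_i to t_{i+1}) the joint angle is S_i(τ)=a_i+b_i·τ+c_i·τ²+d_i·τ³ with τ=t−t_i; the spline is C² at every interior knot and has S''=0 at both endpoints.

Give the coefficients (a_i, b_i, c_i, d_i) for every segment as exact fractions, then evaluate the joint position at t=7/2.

Δ: Δ0=8, Δ1=-3, Δ2=-1, Δ3=3
row 1: diag=4, rhs=-66; c'=1/4, d'=-33/2
row 2: denom=8−1·1/4=31/4; d'=(12−1·-33/2)/(31/4)=114/31
row 3: denom=10−3·12/31=274/31; d'=(24−3·114/31)/(274/31)=201/137
back: M3=201/137
back: M2=114/31−12/31·201/137=426/137
back: M1=-33/2−1/4·426/137=-2367/137
M: M0=0, M1=-2367/137, M2=426/137, M3=201/137, M4=0
seg 0: a=-3, c=M0/2=0, d=(M1−M0)/(6·1)=-789/274, b=Δ0−h0·(2M0+M1)/6=2981/274
seg 1: a=5, c=M1/2=-2367/274, d=(M2−M1)/(6·1)=931/274, b=Δ1−h1·(2M1+M2)/6=307/137
seg 2: a=2, c=M2/2=213/137, d=(M3−M2)/(6·3)=-25/274, b=Δ2−h2·(2M2+M3)/6=-1327/274
seg 3: a=-1, c=M3/2=201/274, d=(M4−M3)/(6·2)=-67/548, b=Δ3−h3·(2M3+M4)/6=277/137
t_q=7/2 → seg 2, τ=3/2; S=2+-1327/274·τ+213/137·τ²+-25/274·τ³=-4547/2192

  seg 0: a=-3 b=2981/274 c=0 d=-789/274
  seg 1: a=5 b=307/137 c=-2367/274 d=931/274
  seg 2: a=2 b=-1327/274 c=213/137 d=-25/274
  seg 3: a=-1 b=277/137 c=201/274 d=-67/548
S(7/2) = -4547/2192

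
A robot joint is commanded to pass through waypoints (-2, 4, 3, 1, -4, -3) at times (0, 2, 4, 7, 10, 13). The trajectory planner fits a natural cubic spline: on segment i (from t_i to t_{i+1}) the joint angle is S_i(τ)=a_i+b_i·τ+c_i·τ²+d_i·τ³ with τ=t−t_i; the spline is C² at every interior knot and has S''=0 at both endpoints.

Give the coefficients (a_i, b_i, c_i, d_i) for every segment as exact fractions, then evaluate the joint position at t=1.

Δ: Δ0=3, Δ1=-1/2, Δ2=-2/3, Δ3=-5/3, Δ4=1/3
row 1: diag=8, rhs=-21; c'=1/4, d'=-21/8
row 2: denom=10−2·1/4=19/2; d'=(-1−2·-21/8)/(19/2)=17/38
row 3: denom=12−3·6/19=210/19; d'=(-6−3·17/38)/(210/19)=-93/140
row 4: denom=12−3·19/70=783/70; d'=(12−3·-93/140)/(783/70)=653/522
back: M4=653/522
back: M3=-93/140−19/70·653/522=-262/261
back: M2=17/38−6/19·-262/261=133/174
back: M1=-21/8−1/4·133/174=-245/87
M: M0=0, M1=-245/87, M2=133/174, M3=-262/261, M4=653/522, M5=0
seg 0: a=-2, c=M0/2=0, d=(M1−M0)/(6·2)=-245/1044, b=Δ0−h0·(2M0+M1)/6=1028/261
seg 1: a=4, c=M1/2=-245/174, d=(M2−M1)/(6·2)=623/2088, b=Δ1−h1·(2M1+M2)/6=293/261
seg 2: a=3, c=M2/2=133/348, d=(M3−M2)/(6·3)=-923/9396, b=Δ2−h2·(2M2+M3)/6=-485/522
seg 3: a=1, c=M3/2=-131/261, d=(M4−M3)/(6·3)=1177/9396, b=Δ3−h3·(2M3+M4)/6=-1345/1044
seg 4: a=-4, c=M4/2=653/1044, d=(M5−M4)/(6·3)=-653/9396, b=Δ4−h4·(2M4+M5)/6=-479/522
t_q=1 → seg 0, τ=1; S=-2+1028/261·τ+0·τ²+-245/1044·τ³=593/348

  seg 0: a=-2 b=1028/261 c=0 d=-245/1044
  seg 1: a=4 b=293/261 c=-245/174 d=623/2088
  seg 2: a=3 b=-485/522 c=133/348 d=-923/9396
  seg 3: a=1 b=-1345/1044 c=-131/261 d=1177/9396
  seg 4: a=-4 b=-479/522 c=653/1044 d=-653/9396
S(1) = 593/348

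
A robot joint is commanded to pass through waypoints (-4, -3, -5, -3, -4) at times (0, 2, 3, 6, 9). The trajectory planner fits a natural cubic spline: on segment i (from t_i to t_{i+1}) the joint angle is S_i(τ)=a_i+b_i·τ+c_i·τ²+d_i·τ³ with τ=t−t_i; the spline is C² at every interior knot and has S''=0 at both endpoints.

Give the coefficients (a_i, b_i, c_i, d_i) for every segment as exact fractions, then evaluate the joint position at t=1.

  seg 0: a=-4 b=76/51 c=0 d=-101/408
  seg 1: a=-3 b=-151/102 c=-101/68 d=197/204
  seg 2: a=-5 b=-317/204 c=24/17 d=-137/612
  seg 3: a=-3 b=89/102 c=-41/68 d=41/612
S(1) = -375/136

Δ: Δ0=1/2, Δ1=-2, Δ2=2/3, Δ3=-1/3
row 1: diag=6, rhs=-15; c'=1/6, d'=-5/2
row 2: denom=8−1·1/6=47/6; d'=(16−1·-5/2)/(47/6)=111/47
row 3: denom=12−3·18/47=510/47; d'=(-6−3·111/47)/(510/47)=-41/34
back: M3=-41/34
back: M2=111/47−18/47·-41/34=48/17
back: M1=-5/2−1/6·48/17=-101/34
M: M0=0, M1=-101/34, M2=48/17, M3=-41/34, M4=0
seg 0: a=-4, c=M0/2=0, d=(M1−M0)/(6·2)=-101/408, b=Δ0−h0·(2M0+M1)/6=76/51
seg 1: a=-3, c=M1/2=-101/68, d=(M2−M1)/(6·1)=197/204, b=Δ1−h1·(2M1+M2)/6=-151/102
seg 2: a=-5, c=M2/2=24/17, d=(M3−M2)/(6·3)=-137/612, b=Δ2−h2·(2M2+M3)/6=-317/204
seg 3: a=-3, c=M3/2=-41/68, d=(M4−M3)/(6·3)=41/612, b=Δ3−h3·(2M3+M4)/6=89/102
t_q=1 → seg 0, τ=1; S=-4+76/51·τ+0·τ²+-101/408·τ³=-375/136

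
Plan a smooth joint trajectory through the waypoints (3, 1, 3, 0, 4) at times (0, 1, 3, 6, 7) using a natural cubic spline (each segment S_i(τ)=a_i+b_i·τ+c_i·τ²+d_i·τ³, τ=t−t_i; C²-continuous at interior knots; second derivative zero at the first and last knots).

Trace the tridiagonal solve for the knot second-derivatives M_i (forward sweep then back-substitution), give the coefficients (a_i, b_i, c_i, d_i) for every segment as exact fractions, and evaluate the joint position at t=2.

  seg 0: a=3 b=-1063/394 c=0 d=275/394
  seg 1: a=1 b=-119/197 c=825/394 d=-509/788
  seg 2: a=3 b=4/197 c=-351/197 d=284/591
  seg 3: a=0 b=454/197 c=501/197 d=-167/197
S(2) = 1453/788

Δ: Δ0=-2, Δ1=1, Δ2=-1, Δ3=4
row 1: diag=6, rhs=18; c'=1/3, d'=3
row 2: denom=10−2·1/3=28/3; d'=(-12−2·3)/(28/3)=-27/14
row 3: denom=8−3·9/28=197/28; d'=(30−3·-27/14)/(197/28)=1002/197
back: M3=1002/197
back: M2=-27/14−9/28·1002/197=-702/197
back: M1=3−1/3·-702/197=825/197
M: M0=0, M1=825/197, M2=-702/197, M3=1002/197, M4=0
seg 0: a=3, c=M0/2=0, d=(M1−M0)/(6·1)=275/394, b=Δ0−h0·(2M0+M1)/6=-1063/394
seg 1: a=1, c=M1/2=825/394, d=(M2−M1)/(6·2)=-509/788, b=Δ1−h1·(2M1+M2)/6=-119/197
seg 2: a=3, c=M2/2=-351/197, d=(M3−M2)/(6·3)=284/591, b=Δ2−h2·(2M2+M3)/6=4/197
seg 3: a=0, c=M3/2=501/197, d=(M4−M3)/(6·1)=-167/197, b=Δ3−h3·(2M3+M4)/6=454/197
t_q=2 → seg 1, τ=1; S=1+-119/197·τ+825/394·τ²+-509/788·τ³=1453/788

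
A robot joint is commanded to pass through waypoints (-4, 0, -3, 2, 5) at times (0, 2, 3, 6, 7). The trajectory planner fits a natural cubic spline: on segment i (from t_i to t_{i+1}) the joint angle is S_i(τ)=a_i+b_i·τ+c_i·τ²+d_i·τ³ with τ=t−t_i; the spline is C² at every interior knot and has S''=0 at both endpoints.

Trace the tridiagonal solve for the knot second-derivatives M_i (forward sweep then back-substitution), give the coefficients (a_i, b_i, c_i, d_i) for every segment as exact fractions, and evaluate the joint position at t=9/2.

Δ: Δ0=2, Δ1=-3, Δ2=5/3, Δ3=3
row 1: diag=6, rhs=-30; c'=1/6, d'=-5
row 2: denom=8−1·1/6=47/6; d'=(28−1·-5)/(47/6)=198/47
row 3: denom=8−3·18/47=322/47; d'=(8−3·198/47)/(322/47)=-109/161
back: M3=-109/161
back: M2=198/47−18/47·-109/161=720/161
back: M1=-5−1/6·720/161=-925/161
M: M0=0, M1=-925/161, M2=720/161, M3=-109/161, M4=0
seg 0: a=-4, c=M0/2=0, d=(M1−M0)/(6·2)=-925/1932, b=Δ0−h0·(2M0+M1)/6=1891/483
seg 1: a=0, c=M1/2=-925/322, d=(M2−M1)/(6·1)=235/138, b=Δ1−h1·(2M1+M2)/6=-884/483
seg 2: a=-3, c=M2/2=360/161, d=(M3−M2)/(6·3)=-829/2898, b=Δ2−h2·(2M2+M3)/6=-2383/966
seg 3: a=2, c=M3/2=-109/322, d=(M4−M3)/(6·1)=109/966, b=Δ3−h3·(2M3+M4)/6=1558/483
t_q=9/2 → seg 2, τ=3/2; S=-3+-2383/966·τ+360/161·τ²+-829/2898·τ³=-6787/2576

  seg 0: a=-4 b=1891/483 c=0 d=-925/1932
  seg 1: a=0 b=-884/483 c=-925/322 d=235/138
  seg 2: a=-3 b=-2383/966 c=360/161 d=-829/2898
  seg 3: a=2 b=1558/483 c=-109/322 d=109/966
S(9/2) = -6787/2576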